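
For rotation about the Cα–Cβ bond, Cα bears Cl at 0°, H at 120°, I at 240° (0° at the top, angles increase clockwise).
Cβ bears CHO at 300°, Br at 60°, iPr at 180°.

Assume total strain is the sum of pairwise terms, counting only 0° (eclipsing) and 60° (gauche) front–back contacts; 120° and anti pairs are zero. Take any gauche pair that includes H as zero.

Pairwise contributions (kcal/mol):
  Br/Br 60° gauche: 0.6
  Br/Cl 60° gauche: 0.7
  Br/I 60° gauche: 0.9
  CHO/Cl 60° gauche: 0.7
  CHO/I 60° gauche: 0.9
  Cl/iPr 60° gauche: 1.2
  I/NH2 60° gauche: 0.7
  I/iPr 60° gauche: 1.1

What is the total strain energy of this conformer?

This conformer (staggered): Cl–CHO gauche, Cl–Br gauche, I–CHO gauche, I–iPr gauche; 0.7 + 0.7 + 0.9 + 1.1 = 3.4 kcal/mol.

3.4 kcal/mol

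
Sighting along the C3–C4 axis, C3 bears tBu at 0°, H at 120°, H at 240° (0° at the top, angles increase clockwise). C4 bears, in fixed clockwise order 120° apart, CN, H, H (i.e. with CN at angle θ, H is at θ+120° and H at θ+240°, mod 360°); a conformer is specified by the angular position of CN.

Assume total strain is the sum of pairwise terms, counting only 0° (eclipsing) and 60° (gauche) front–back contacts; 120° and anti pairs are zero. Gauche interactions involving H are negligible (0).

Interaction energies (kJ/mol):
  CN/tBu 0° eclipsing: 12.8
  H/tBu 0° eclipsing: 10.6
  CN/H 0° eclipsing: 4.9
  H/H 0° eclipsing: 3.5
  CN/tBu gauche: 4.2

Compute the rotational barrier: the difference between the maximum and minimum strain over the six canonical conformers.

CN at 0° (eclipsed): tBu–CN eclipsed, H–H eclipsed, H–H eclipsed; 12.8 + 3.5 + 3.5 = 19.8 kJ/mol.
CN at 60° (staggered): tBu–CN gauche; 4.2 = 4.2 kJ/mol.
CN at 120° (eclipsed): tBu–H eclipsed, H–CN eclipsed, H–H eclipsed; 10.6 + 4.9 + 3.5 = 19.0 kJ/mol.
CN at 180° (staggered): no non-H gauche contacts → 0.0 kJ/mol.
CN at 240° (eclipsed): tBu–H eclipsed, H–H eclipsed, H–CN eclipsed; 10.6 + 3.5 + 4.9 = 19.0 kJ/mol.
CN at 300° (staggered): tBu–CN gauche; 4.2 = 4.2 kJ/mol.
Max at 0° (19.8 kJ/mol), min at 180° (0.0 kJ/mol); barrier = 19.8 kJ/mol.

19.8 kJ/mol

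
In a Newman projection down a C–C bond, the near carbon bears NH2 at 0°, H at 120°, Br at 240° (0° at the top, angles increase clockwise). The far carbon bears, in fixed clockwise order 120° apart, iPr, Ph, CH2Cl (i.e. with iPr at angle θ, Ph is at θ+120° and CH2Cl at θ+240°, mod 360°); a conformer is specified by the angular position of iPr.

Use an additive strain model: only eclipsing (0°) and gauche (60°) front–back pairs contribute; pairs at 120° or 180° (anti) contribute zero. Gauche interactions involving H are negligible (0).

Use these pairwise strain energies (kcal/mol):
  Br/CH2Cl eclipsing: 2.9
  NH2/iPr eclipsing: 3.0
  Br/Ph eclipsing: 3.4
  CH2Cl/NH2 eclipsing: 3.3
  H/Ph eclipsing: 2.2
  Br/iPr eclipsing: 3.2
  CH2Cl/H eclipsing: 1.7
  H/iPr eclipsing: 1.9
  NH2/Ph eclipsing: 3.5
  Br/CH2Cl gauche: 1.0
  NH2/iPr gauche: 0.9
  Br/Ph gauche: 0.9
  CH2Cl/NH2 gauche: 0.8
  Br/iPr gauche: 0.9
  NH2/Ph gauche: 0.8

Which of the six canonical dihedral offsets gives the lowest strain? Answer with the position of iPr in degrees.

180°

iPr at 0° is eclipsed. NH2 at 0° is eclipsed with iPr at 0° (3.0); H at 120° is eclipsed with Ph at 120° (2.2); Br at 240° is eclipsed with CH2Cl at 240° (2.9). Total 8.1 kcal/mol.
iPr at 60° is staggered. NH2 at 0° is gauche with iPr at 60° (0.9); NH2 at 0° is gauche with CH2Cl at 300° (0.8); Br at 240° is gauche with Ph at 180° (0.9); Br at 240° is gauche with CH2Cl at 300° (1.0). Total 3.6 kcal/mol.
iPr at 120° is eclipsed. NH2 at 0° is eclipsed with CH2Cl at 0° (3.3); H at 120° is eclipsed with iPr at 120° (1.9); Br at 240° is eclipsed with Ph at 240° (3.4). Total 8.6 kcal/mol.
iPr at 180° is staggered. NH2 at 0° is gauche with Ph at 300° (0.8); NH2 at 0° is gauche with CH2Cl at 60° (0.8); Br at 240° is gauche with iPr at 180° (0.9); Br at 240° is gauche with Ph at 300° (0.9). Total 3.4 kcal/mol.
iPr at 240° is eclipsed. NH2 at 0° is eclipsed with Ph at 0° (3.5); H at 120° is eclipsed with CH2Cl at 120° (1.7); Br at 240° is eclipsed with iPr at 240° (3.2). Total 8.4 kcal/mol.
iPr at 300° is staggered. NH2 at 0° is gauche with iPr at 300° (0.9); NH2 at 0° is gauche with Ph at 60° (0.8); Br at 240° is gauche with iPr at 300° (0.9); Br at 240° is gauche with CH2Cl at 180° (1.0). Total 3.6 kcal/mol.
The minimum (3.4 kcal/mol) occurs with iPr at 180°.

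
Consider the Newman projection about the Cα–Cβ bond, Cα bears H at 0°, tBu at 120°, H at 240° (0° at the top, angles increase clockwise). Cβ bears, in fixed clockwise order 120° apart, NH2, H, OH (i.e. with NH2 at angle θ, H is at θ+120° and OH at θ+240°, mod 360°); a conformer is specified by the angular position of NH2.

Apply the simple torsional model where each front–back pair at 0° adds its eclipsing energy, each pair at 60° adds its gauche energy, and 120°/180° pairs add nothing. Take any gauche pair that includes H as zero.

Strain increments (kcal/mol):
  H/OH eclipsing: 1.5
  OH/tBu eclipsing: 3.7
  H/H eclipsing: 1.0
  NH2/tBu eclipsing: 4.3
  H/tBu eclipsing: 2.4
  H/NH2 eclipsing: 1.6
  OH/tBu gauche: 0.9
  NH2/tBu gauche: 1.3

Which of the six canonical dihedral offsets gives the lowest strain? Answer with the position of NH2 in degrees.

300°

NH2 at 0° (eclipsed): H–NH2 eclipsed, tBu–H eclipsed, H–OH eclipsed; 1.6 + 2.4 + 1.5 = 5.5 kcal/mol.
NH2 at 60° (staggered): tBu–NH2 gauche; 1.3 = 1.3 kcal/mol.
NH2 at 120° (eclipsed): H–OH eclipsed, tBu–NH2 eclipsed, H–H eclipsed; 1.5 + 4.3 + 1.0 = 6.8 kcal/mol.
NH2 at 180° (staggered): tBu–NH2 gauche, tBu–OH gauche; 1.3 + 0.9 = 2.2 kcal/mol.
NH2 at 240° (eclipsed): H–H eclipsed, tBu–OH eclipsed, H–NH2 eclipsed; 1.0 + 3.7 + 1.6 = 6.3 kcal/mol.
NH2 at 300° (staggered): tBu–OH gauche; 0.9 = 0.9 kcal/mol.
The minimum (0.9 kcal/mol) occurs with NH2 at 300°.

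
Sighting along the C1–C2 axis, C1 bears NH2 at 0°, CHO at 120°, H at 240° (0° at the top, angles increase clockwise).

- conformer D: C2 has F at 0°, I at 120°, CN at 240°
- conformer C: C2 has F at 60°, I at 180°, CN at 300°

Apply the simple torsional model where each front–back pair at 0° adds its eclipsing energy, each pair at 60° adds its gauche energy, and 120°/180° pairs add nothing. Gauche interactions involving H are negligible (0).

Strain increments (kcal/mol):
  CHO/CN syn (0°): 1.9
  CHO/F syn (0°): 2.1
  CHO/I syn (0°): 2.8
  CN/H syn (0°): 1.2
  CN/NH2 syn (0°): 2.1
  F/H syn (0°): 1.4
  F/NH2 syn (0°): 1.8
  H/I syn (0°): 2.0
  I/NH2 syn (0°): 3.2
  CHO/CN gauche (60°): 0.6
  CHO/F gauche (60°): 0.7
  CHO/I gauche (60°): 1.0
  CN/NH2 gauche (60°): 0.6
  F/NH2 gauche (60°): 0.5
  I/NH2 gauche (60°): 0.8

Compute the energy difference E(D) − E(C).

D is eclipsed. NH2 at 0° is eclipsed with F at 0° (1.8); CHO at 120° is eclipsed with I at 120° (2.8); H at 240° is eclipsed with CN at 240° (1.2). Total 5.8 kcal/mol.
C is staggered. NH2 at 0° is gauche with F at 60° (0.5); NH2 at 0° is gauche with CN at 300° (0.6); CHO at 120° is gauche with F at 60° (0.7); CHO at 120° is gauche with I at 180° (1.0). Total 2.8 kcal/mol.
E(D) − E(C) = 5.8 − 2.8 = +3.0 kcal/mol.

+3.0 kcal/mol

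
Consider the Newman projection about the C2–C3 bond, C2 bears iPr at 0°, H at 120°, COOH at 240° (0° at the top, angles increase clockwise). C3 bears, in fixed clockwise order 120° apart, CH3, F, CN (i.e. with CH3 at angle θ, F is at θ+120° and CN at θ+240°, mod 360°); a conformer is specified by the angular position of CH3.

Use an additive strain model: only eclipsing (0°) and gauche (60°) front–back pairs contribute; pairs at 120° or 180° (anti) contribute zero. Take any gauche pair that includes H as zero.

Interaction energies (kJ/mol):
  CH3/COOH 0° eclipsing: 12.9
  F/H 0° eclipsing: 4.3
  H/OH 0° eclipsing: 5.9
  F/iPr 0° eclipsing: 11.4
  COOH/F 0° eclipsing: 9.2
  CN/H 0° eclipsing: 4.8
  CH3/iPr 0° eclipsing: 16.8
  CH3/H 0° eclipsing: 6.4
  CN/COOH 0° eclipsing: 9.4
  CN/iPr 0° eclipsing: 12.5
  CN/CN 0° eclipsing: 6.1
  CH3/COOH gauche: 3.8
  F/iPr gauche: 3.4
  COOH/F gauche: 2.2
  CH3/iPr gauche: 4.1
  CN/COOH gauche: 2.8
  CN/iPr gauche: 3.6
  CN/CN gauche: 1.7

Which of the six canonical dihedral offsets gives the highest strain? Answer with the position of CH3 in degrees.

CH3 at 0° (eclipsed): iPr–CH3 eclipsed, H–F eclipsed, COOH–CN eclipsed; 16.8 + 4.3 + 9.4 = 30.5 kJ/mol.
CH3 at 60° (staggered): iPr–CH3 gauche, iPr–CN gauche, COOH–F gauche, COOH–CN gauche; 4.1 + 3.6 + 2.2 + 2.8 = 12.7 kJ/mol.
CH3 at 120° (eclipsed): iPr–CN eclipsed, H–CH3 eclipsed, COOH–F eclipsed; 12.5 + 6.4 + 9.2 = 28.1 kJ/mol.
CH3 at 180° (staggered): iPr–F gauche, iPr–CN gauche, COOH–CH3 gauche, COOH–F gauche; 3.4 + 3.6 + 3.8 + 2.2 = 13.0 kJ/mol.
CH3 at 240° (eclipsed): iPr–F eclipsed, H–CN eclipsed, COOH–CH3 eclipsed; 11.4 + 4.8 + 12.9 = 29.1 kJ/mol.
CH3 at 300° (staggered): iPr–CH3 gauche, iPr–F gauche, COOH–CH3 gauche, COOH–CN gauche; 4.1 + 3.4 + 3.8 + 2.8 = 14.1 kJ/mol.
The maximum (30.5 kJ/mol) occurs with CH3 at 0°.

0°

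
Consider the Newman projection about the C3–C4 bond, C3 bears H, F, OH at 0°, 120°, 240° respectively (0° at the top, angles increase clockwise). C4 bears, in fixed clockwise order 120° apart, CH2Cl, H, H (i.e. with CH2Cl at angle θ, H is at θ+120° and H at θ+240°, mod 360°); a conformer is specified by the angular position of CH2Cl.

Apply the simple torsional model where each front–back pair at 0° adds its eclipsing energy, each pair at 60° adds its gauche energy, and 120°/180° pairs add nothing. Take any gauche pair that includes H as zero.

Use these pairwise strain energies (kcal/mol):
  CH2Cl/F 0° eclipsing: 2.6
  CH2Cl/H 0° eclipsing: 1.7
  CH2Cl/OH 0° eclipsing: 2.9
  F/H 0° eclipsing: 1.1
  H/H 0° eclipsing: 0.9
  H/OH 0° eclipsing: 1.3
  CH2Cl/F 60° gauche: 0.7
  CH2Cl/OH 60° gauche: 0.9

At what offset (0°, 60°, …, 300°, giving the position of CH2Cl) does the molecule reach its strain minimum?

60°

CH2Cl at 0° is eclipsed. H at 0° is eclipsed with CH2Cl at 0° (1.7); F at 120° is eclipsed with H at 120° (1.1); OH at 240° is eclipsed with H at 240° (1.3). Total 4.1 kcal/mol.
CH2Cl at 60° is staggered. F at 120° is gauche with CH2Cl at 60° (0.7). Total 0.7 kcal/mol.
CH2Cl at 120° is eclipsed. H at 0° is eclipsed with H at 0° (0.9); F at 120° is eclipsed with CH2Cl at 120° (2.6); OH at 240° is eclipsed with H at 240° (1.3). Total 4.8 kcal/mol.
CH2Cl at 180° is staggered. F at 120° is gauche with CH2Cl at 180° (0.7); OH at 240° is gauche with CH2Cl at 180° (0.9). Total 1.6 kcal/mol.
CH2Cl at 240° is eclipsed. H at 0° is eclipsed with H at 0° (0.9); F at 120° is eclipsed with H at 120° (1.1); OH at 240° is eclipsed with CH2Cl at 240° (2.9). Total 4.9 kcal/mol.
CH2Cl at 300° is staggered. OH at 240° is gauche with CH2Cl at 300° (0.9). Total 0.9 kcal/mol.
The minimum (0.7 kcal/mol) occurs with CH2Cl at 60°.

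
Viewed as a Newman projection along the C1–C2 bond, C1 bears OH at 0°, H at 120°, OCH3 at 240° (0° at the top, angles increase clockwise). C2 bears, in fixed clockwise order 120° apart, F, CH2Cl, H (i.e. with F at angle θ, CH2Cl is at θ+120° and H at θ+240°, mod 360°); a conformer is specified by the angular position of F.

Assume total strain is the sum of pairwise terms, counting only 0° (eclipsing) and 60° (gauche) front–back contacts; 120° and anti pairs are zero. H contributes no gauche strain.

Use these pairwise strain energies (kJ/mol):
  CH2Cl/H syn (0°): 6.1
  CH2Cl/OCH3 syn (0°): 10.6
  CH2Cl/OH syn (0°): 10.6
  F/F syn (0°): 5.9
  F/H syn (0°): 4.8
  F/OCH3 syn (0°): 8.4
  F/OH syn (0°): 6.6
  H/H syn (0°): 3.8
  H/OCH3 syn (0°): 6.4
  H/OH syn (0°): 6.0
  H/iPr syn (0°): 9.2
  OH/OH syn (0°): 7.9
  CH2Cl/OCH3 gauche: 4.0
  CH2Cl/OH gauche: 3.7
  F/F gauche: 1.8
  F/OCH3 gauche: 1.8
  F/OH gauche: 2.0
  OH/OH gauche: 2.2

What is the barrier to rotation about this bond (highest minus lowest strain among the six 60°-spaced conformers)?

F at 0° (eclipsed): OH–F eclipsed, H–CH2Cl eclipsed, OCH3–H eclipsed; 6.6 + 6.1 + 6.4 = 19.1 kJ/mol.
F at 60° (staggered): OH–F gauche, OCH3–CH2Cl gauche; 2.0 + 4.0 = 6.0 kJ/mol.
F at 120° (eclipsed): OH–H eclipsed, H–F eclipsed, OCH3–CH2Cl eclipsed; 6.0 + 4.8 + 10.6 = 21.4 kJ/mol.
F at 180° (staggered): OH–CH2Cl gauche, OCH3–F gauche, OCH3–CH2Cl gauche; 3.7 + 1.8 + 4.0 = 9.5 kJ/mol.
F at 240° (eclipsed): OH–CH2Cl eclipsed, H–H eclipsed, OCH3–F eclipsed; 10.6 + 3.8 + 8.4 = 22.8 kJ/mol.
F at 300° (staggered): OH–F gauche, OH–CH2Cl gauche, OCH3–F gauche; 2.0 + 3.7 + 1.8 = 7.5 kJ/mol.
Max at 240° (22.8 kJ/mol), min at 60° (6.0 kJ/mol); barrier = 16.8 kJ/mol.

16.8 kJ/mol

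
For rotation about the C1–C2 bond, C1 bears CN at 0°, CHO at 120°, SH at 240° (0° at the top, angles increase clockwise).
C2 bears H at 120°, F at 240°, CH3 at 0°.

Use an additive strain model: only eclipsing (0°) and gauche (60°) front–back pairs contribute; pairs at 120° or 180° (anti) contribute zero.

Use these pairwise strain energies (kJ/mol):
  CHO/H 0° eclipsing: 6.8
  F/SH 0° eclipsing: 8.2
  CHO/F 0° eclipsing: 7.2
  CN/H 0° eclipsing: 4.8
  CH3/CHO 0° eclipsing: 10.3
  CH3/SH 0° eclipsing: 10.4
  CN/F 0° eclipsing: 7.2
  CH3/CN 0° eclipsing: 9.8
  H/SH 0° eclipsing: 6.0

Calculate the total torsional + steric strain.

This conformer (eclipsed): CN(0°)/CH3(0°) eclipsed 9.8; CHO(120°)/H(120°) eclipsed 6.8; SH(240°)/F(240°) eclipsed 8.2 → 24.8 kJ/mol.

24.8 kJ/mol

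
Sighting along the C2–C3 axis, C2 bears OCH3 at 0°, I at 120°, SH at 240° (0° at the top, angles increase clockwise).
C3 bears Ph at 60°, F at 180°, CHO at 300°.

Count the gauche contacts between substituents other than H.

6

Non-H gauche pairs: OCH3(0°)/Ph(60°); OCH3(0°)/CHO(300°); I(120°)/Ph(60°); I(120°)/F(180°); SH(240°)/F(180°); SH(240°)/CHO(300°) — 6 interactions.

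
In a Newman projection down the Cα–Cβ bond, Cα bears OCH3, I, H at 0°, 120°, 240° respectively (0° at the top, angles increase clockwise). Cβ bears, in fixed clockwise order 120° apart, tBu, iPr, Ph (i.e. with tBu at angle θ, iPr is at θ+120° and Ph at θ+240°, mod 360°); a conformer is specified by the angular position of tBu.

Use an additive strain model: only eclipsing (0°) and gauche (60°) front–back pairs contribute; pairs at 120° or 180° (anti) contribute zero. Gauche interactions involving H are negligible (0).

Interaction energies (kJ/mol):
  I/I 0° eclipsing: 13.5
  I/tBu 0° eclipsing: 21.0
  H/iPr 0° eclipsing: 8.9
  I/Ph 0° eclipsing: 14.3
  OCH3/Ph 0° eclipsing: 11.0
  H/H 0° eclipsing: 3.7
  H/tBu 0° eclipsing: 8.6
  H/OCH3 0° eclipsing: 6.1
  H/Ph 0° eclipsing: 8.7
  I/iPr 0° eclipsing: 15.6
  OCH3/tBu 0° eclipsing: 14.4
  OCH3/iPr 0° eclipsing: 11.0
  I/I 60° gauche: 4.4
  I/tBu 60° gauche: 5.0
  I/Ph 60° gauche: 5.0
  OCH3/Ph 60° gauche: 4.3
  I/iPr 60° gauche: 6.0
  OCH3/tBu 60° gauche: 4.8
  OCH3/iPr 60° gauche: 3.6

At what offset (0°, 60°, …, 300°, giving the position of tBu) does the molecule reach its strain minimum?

180°

tBu at 0° (eclipsed): OCH3(0°)/tBu(0°) eclipsed 14.4; I(120°)/iPr(120°) eclipsed 15.6; H(240°)/Ph(240°) eclipsed 8.7 → 38.7 kJ/mol.
tBu at 60° (staggered): OCH3(0°)/tBu(60°) gauche 4.8; OCH3(0°)/Ph(300°) gauche 4.3; I(120°)/tBu(60°) gauche 5.0; I(120°)/iPr(180°) gauche 6.0 → 20.1 kJ/mol.
tBu at 120° (eclipsed): OCH3(0°)/Ph(0°) eclipsed 11.0; I(120°)/tBu(120°) eclipsed 21.0; H(240°)/iPr(240°) eclipsed 8.9 → 40.9 kJ/mol.
tBu at 180° (staggered): OCH3(0°)/iPr(300°) gauche 3.6; OCH3(0°)/Ph(60°) gauche 4.3; I(120°)/tBu(180°) gauche 5.0; I(120°)/Ph(60°) gauche 5.0 → 17.9 kJ/mol.
tBu at 240° (eclipsed): OCH3(0°)/iPr(0°) eclipsed 11.0; I(120°)/Ph(120°) eclipsed 14.3; H(240°)/tBu(240°) eclipsed 8.6 → 33.9 kJ/mol.
tBu at 300° (staggered): OCH3(0°)/tBu(300°) gauche 4.8; OCH3(0°)/iPr(60°) gauche 3.6; I(120°)/iPr(60°) gauche 6.0; I(120°)/Ph(180°) gauche 5.0 → 19.4 kJ/mol.
The minimum (17.9 kJ/mol) occurs with tBu at 180°.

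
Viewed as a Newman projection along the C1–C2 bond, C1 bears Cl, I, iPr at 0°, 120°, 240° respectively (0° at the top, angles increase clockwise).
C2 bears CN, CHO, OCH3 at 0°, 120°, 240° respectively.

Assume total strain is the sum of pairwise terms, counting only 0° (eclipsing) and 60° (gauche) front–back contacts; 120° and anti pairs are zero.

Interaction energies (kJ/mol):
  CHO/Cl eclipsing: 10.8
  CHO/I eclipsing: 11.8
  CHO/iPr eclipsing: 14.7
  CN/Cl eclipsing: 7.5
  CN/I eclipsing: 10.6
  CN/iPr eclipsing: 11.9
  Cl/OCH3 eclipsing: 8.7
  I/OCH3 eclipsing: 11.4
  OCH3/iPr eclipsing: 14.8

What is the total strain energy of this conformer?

This conformer (eclipsed): Cl–CN eclipsed, I–CHO eclipsed, iPr–OCH3 eclipsed; 7.5 + 11.8 + 14.8 = 34.1 kJ/mol.

34.1 kJ/mol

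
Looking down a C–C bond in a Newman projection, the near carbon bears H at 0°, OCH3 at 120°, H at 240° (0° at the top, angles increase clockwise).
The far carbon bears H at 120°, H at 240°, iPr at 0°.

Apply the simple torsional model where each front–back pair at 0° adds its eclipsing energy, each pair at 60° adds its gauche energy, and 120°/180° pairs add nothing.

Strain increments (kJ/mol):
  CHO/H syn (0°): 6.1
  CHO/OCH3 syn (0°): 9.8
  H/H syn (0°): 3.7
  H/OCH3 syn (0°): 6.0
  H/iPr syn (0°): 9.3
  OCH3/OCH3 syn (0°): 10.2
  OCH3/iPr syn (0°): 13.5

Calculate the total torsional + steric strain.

This conformer (eclipsed): H(0°)/iPr(0°) eclipsed 9.3; OCH3(120°)/H(120°) eclipsed 6.0; H(240°)/H(240°) eclipsed 3.7 → 19.0 kJ/mol.

19.0 kJ/mol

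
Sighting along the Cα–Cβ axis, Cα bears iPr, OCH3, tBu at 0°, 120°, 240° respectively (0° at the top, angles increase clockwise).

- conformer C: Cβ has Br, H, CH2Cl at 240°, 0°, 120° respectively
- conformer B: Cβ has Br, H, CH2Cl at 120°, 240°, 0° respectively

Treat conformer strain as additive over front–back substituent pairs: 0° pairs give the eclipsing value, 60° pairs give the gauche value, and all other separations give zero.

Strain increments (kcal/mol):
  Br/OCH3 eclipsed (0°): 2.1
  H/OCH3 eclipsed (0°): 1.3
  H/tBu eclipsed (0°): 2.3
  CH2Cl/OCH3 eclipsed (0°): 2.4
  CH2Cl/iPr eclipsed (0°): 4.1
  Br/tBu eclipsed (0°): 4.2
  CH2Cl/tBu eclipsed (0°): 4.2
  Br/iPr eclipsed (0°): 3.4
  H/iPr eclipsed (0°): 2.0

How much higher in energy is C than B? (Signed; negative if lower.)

C is eclipsed. iPr at 0° is eclipsed with H at 0° (2.0); OCH3 at 120° is eclipsed with CH2Cl at 120° (2.4); tBu at 240° is eclipsed with Br at 240° (4.2). Total 8.6 kcal/mol.
B is eclipsed. iPr at 0° is eclipsed with CH2Cl at 0° (4.1); OCH3 at 120° is eclipsed with Br at 120° (2.1); tBu at 240° is eclipsed with H at 240° (2.3). Total 8.5 kcal/mol.
E(C) − E(B) = 8.6 − 8.5 = +0.1 kcal/mol.

+0.1 kcal/mol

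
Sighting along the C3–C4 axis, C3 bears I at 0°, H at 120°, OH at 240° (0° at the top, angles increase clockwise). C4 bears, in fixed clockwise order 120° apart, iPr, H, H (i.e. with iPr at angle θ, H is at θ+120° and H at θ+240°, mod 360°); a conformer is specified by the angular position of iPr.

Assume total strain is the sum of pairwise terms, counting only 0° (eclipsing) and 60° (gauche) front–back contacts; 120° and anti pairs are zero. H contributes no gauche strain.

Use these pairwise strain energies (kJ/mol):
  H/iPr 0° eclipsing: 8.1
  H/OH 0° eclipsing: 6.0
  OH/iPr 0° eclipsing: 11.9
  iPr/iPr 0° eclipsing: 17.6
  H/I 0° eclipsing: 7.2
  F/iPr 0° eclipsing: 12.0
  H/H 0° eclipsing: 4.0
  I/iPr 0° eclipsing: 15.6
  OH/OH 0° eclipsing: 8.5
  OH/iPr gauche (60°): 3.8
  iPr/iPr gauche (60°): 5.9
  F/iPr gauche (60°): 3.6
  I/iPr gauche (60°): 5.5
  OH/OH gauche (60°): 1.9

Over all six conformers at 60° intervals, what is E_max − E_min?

iPr at 0° is eclipsed. I at 0° is eclipsed with iPr at 0° (15.6); H at 120° is eclipsed with H at 120° (4.0); OH at 240° is eclipsed with H at 240° (6.0). Total 25.6 kJ/mol.
iPr at 60° is staggered. I at 0° is gauche with iPr at 60° (5.5). Total 5.5 kJ/mol.
iPr at 120° is eclipsed. I at 0° is eclipsed with H at 0° (7.2); H at 120° is eclipsed with iPr at 120° (8.1); OH at 240° is eclipsed with H at 240° (6.0). Total 21.3 kJ/mol.
iPr at 180° is staggered. OH at 240° is gauche with iPr at 180° (3.8). Total 3.8 kJ/mol.
iPr at 240° is eclipsed. I at 0° is eclipsed with H at 0° (7.2); H at 120° is eclipsed with H at 120° (4.0); OH at 240° is eclipsed with iPr at 240° (11.9). Total 23.1 kJ/mol.
iPr at 300° is staggered. I at 0° is gauche with iPr at 300° (5.5); OH at 240° is gauche with iPr at 300° (3.8). Total 9.3 kJ/mol.
Max at 0° (25.6 kJ/mol), min at 180° (3.8 kJ/mol); barrier = 21.8 kJ/mol.

21.8 kJ/mol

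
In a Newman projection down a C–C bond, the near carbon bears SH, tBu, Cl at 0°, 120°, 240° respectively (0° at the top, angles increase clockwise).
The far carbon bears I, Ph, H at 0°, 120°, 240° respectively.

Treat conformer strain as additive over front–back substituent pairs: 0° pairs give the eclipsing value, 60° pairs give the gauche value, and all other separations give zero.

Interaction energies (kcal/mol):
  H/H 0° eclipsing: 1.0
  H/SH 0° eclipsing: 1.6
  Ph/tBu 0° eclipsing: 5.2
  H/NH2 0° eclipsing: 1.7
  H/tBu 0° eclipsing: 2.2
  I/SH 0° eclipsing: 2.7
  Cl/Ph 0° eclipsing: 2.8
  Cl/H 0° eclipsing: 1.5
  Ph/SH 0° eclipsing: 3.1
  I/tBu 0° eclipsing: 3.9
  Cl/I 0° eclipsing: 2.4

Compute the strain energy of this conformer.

This conformer (eclipsed): SH(0°)/I(0°) eclipsed 2.7; tBu(120°)/Ph(120°) eclipsed 5.2; Cl(240°)/H(240°) eclipsed 1.5 → 9.4 kcal/mol.

9.4 kcal/mol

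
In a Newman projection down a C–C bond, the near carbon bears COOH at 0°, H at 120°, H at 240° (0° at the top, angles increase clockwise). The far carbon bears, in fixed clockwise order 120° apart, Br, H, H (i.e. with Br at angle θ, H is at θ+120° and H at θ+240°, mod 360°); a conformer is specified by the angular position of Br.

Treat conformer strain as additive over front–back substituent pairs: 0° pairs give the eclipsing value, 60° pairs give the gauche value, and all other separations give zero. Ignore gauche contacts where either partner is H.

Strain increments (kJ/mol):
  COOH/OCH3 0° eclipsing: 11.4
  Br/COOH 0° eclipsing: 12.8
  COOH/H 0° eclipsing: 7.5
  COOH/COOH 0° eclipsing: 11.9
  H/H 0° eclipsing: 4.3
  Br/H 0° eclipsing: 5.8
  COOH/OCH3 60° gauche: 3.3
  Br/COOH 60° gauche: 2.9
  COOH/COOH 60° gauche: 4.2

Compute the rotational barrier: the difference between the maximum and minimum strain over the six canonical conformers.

21.4 kJ/mol

Br at 0° (eclipsed): COOH–Br eclipsed, H–H eclipsed, H–H eclipsed; 12.8 + 4.3 + 4.3 = 21.4 kJ/mol.
Br at 60° (staggered): COOH–Br gauche; 2.9 = 2.9 kJ/mol.
Br at 120° (eclipsed): COOH–H eclipsed, H–Br eclipsed, H–H eclipsed; 7.5 + 5.8 + 4.3 = 17.6 kJ/mol.
Br at 180° (staggered): no non-H gauche contacts → 0.0 kJ/mol.
Br at 240° (eclipsed): COOH–H eclipsed, H–H eclipsed, H–Br eclipsed; 7.5 + 4.3 + 5.8 = 17.6 kJ/mol.
Br at 300° (staggered): COOH–Br gauche; 2.9 = 2.9 kJ/mol.
Max at 0° (21.4 kJ/mol), min at 180° (0.0 kJ/mol); barrier = 21.4 kJ/mol.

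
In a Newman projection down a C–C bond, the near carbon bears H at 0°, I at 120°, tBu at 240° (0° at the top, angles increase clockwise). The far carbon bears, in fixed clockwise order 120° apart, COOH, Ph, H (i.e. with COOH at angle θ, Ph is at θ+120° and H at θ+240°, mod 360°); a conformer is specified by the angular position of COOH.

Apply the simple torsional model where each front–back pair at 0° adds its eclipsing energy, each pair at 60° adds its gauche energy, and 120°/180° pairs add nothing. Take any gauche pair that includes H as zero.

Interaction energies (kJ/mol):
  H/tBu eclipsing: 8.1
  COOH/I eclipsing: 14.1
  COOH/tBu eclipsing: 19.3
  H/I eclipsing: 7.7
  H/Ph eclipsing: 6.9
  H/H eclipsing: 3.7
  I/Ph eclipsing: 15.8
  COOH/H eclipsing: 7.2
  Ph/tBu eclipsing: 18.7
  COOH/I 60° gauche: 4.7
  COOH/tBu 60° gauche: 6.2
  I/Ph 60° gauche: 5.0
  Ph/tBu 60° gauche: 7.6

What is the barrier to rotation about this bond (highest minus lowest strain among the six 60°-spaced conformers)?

COOH at 0° (eclipsed): H–COOH eclipsed, I–Ph eclipsed, tBu–H eclipsed; 7.2 + 15.8 + 8.1 = 31.1 kJ/mol.
COOH at 60° (staggered): I–COOH gauche, I–Ph gauche, tBu–Ph gauche; 4.7 + 5.0 + 7.6 = 17.3 kJ/mol.
COOH at 120° (eclipsed): H–H eclipsed, I–COOH eclipsed, tBu–Ph eclipsed; 3.7 + 14.1 + 18.7 = 36.5 kJ/mol.
COOH at 180° (staggered): I–COOH gauche, tBu–COOH gauche, tBu–Ph gauche; 4.7 + 6.2 + 7.6 = 18.5 kJ/mol.
COOH at 240° (eclipsed): H–Ph eclipsed, I–H eclipsed, tBu–COOH eclipsed; 6.9 + 7.7 + 19.3 = 33.9 kJ/mol.
COOH at 300° (staggered): I–Ph gauche, tBu–COOH gauche; 5.0 + 6.2 = 11.2 kJ/mol.
Max at 120° (36.5 kJ/mol), min at 300° (11.2 kJ/mol); barrier = 25.3 kJ/mol.

25.3 kJ/mol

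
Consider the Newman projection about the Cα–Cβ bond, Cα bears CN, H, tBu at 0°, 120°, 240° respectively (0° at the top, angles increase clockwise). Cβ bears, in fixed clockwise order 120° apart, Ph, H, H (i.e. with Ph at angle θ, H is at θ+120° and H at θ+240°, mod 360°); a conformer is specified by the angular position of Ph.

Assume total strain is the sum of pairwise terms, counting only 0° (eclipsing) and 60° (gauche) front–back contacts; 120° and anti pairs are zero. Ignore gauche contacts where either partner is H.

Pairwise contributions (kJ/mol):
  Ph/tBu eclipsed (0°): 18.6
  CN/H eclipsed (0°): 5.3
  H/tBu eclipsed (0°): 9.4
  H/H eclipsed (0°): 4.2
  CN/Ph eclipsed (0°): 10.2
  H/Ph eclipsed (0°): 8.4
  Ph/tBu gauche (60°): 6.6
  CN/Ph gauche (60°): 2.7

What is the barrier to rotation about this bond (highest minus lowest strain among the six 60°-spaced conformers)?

Ph at 0° (eclipsed): CN(0°)/Ph(0°) eclipsed 10.2; H(120°)/H(120°) eclipsed 4.2; tBu(240°)/H(240°) eclipsed 9.4 → 23.8 kJ/mol.
Ph at 60° (staggered): CN(0°)/Ph(60°) gauche 2.7 → 2.7 kJ/mol.
Ph at 120° (eclipsed): CN(0°)/H(0°) eclipsed 5.3; H(120°)/Ph(120°) eclipsed 8.4; tBu(240°)/H(240°) eclipsed 9.4 → 23.1 kJ/mol.
Ph at 180° (staggered): tBu(240°)/Ph(180°) gauche 6.6 → 6.6 kJ/mol.
Ph at 240° (eclipsed): CN(0°)/H(0°) eclipsed 5.3; H(120°)/H(120°) eclipsed 4.2; tBu(240°)/Ph(240°) eclipsed 18.6 → 28.1 kJ/mol.
Ph at 300° (staggered): CN(0°)/Ph(300°) gauche 2.7; tBu(240°)/Ph(300°) gauche 6.6 → 9.3 kJ/mol.
Max at 240° (28.1 kJ/mol), min at 60° (2.7 kJ/mol); barrier = 25.4 kJ/mol.

25.4 kJ/mol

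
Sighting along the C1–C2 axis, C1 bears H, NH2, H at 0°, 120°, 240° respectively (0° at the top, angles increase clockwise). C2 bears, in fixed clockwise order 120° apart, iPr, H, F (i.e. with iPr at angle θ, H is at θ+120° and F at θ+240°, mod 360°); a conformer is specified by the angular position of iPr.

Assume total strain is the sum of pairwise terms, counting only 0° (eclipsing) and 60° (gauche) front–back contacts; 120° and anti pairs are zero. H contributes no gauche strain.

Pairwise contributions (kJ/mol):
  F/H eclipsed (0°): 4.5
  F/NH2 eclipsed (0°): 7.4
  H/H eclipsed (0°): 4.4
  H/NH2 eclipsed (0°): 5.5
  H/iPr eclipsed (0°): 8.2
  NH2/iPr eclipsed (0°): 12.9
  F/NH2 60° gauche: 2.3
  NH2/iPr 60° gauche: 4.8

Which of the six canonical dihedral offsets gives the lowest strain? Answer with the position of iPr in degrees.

iPr at 0° (eclipsed): H(0°)/iPr(0°) eclipsed 8.2; NH2(120°)/H(120°) eclipsed 5.5; H(240°)/F(240°) eclipsed 4.5 → 18.2 kJ/mol.
iPr at 60° (staggered): NH2(120°)/iPr(60°) gauche 4.8 → 4.8 kJ/mol.
iPr at 120° (eclipsed): H(0°)/F(0°) eclipsed 4.5; NH2(120°)/iPr(120°) eclipsed 12.9; H(240°)/H(240°) eclipsed 4.4 → 21.8 kJ/mol.
iPr at 180° (staggered): NH2(120°)/iPr(180°) gauche 4.8; NH2(120°)/F(60°) gauche 2.3 → 7.1 kJ/mol.
iPr at 240° (eclipsed): H(0°)/H(0°) eclipsed 4.4; NH2(120°)/F(120°) eclipsed 7.4; H(240°)/iPr(240°) eclipsed 8.2 → 20.0 kJ/mol.
iPr at 300° (staggered): NH2(120°)/F(180°) gauche 2.3 → 2.3 kJ/mol.
The minimum (2.3 kJ/mol) occurs with iPr at 300°.

300°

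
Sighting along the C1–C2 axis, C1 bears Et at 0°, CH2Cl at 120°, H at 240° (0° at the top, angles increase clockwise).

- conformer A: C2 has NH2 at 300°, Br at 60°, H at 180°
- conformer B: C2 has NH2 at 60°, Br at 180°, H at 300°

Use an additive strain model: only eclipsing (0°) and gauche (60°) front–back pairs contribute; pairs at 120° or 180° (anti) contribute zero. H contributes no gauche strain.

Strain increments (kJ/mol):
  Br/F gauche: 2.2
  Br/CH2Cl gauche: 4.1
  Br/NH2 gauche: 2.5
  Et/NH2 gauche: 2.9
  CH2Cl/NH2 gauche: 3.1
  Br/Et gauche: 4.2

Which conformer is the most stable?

A (staggered): Et–NH2 gauche, Et–Br gauche, CH2Cl–Br gauche; 2.9 + 4.2 + 4.1 = 11.2 kJ/mol.
B (staggered): Et–NH2 gauche, CH2Cl–NH2 gauche, CH2Cl–Br gauche; 2.9 + 3.1 + 4.1 = 10.1 kJ/mol.
B has the lowest total (10.1 kJ/mol).

B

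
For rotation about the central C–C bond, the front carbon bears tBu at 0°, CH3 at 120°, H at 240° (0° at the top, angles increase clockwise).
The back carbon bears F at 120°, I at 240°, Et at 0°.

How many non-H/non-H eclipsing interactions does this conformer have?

Non-H eclipsing pairs: tBu(0°)/Et(0°); CH3(120°)/F(120°) — 2 interactions.

2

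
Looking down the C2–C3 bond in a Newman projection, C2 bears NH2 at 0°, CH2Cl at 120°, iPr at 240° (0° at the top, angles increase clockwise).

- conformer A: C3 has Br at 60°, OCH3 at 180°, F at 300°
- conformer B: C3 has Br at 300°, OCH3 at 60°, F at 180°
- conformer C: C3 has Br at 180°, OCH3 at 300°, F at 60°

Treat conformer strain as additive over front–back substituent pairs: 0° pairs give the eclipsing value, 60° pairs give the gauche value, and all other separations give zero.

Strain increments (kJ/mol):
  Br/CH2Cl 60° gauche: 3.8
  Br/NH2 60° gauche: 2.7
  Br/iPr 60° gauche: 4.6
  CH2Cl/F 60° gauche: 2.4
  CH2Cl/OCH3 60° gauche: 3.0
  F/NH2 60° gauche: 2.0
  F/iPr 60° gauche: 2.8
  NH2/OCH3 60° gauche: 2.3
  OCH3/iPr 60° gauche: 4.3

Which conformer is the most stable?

A (staggered): NH2–Br gauche, NH2–F gauche, CH2Cl–Br gauche, CH2Cl–OCH3 gauche, iPr–OCH3 gauche, iPr–F gauche; 2.7 + 2.0 + 3.8 + 3.0 + 4.3 + 2.8 = 18.6 kJ/mol.
B (staggered): NH2–Br gauche, NH2–OCH3 gauche, CH2Cl–OCH3 gauche, CH2Cl–F gauche, iPr–Br gauche, iPr–F gauche; 2.7 + 2.3 + 3.0 + 2.4 + 4.6 + 2.8 = 17.8 kJ/mol.
C (staggered): NH2–OCH3 gauche, NH2–F gauche, CH2Cl–Br gauche, CH2Cl–F gauche, iPr–Br gauche, iPr–OCH3 gauche; 2.3 + 2.0 + 3.8 + 2.4 + 4.6 + 4.3 = 19.4 kJ/mol.
B has the lowest total (17.8 kJ/mol).

B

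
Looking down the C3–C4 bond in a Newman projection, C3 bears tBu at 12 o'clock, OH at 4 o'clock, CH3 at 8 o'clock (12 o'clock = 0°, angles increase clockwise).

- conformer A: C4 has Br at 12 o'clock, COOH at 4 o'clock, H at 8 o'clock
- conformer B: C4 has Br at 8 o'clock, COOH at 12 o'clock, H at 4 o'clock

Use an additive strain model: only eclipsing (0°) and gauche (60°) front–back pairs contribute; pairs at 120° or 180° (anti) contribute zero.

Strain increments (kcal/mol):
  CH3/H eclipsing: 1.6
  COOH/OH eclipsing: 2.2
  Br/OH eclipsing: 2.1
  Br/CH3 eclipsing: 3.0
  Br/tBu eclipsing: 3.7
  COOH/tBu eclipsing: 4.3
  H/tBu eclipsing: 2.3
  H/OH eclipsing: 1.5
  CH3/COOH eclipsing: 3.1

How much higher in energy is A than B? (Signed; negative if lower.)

A (eclipsed): tBu–Br eclipsed, OH–COOH eclipsed, CH3–H eclipsed; 3.7 + 2.2 + 1.6 = 7.5 kcal/mol.
B (eclipsed): tBu–COOH eclipsed, OH–H eclipsed, CH3–Br eclipsed; 4.3 + 1.5 + 3.0 = 8.8 kcal/mol.
E(A) − E(B) = 7.5 − 8.8 = -1.3 kcal/mol.

-1.3 kcal/mol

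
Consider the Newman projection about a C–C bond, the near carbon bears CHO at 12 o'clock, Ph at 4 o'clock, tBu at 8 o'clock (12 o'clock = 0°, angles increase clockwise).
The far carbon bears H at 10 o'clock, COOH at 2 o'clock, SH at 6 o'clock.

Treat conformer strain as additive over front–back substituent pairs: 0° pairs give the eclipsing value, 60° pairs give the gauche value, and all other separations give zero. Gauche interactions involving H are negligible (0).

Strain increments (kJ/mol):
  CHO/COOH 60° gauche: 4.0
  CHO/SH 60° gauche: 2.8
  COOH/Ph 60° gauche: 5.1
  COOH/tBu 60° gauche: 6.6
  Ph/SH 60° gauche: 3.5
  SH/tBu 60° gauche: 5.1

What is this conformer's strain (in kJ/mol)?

This conformer (staggered): CHO–COOH gauche, Ph–COOH gauche, Ph–SH gauche, tBu–SH gauche; 4.0 + 5.1 + 3.5 + 5.1 = 17.7 kJ/mol.

17.7 kJ/mol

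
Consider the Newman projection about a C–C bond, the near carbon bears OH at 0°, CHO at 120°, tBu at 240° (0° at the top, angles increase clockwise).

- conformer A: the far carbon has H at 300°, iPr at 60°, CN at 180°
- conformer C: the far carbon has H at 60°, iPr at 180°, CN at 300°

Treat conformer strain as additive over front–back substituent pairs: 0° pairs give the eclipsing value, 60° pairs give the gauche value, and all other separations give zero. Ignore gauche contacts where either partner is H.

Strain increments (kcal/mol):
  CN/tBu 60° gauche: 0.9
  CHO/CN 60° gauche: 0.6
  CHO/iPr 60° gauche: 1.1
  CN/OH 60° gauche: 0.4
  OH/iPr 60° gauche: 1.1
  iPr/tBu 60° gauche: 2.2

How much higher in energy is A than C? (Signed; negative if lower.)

A (staggered): OH–iPr gauche, CHO–iPr gauche, CHO–CN gauche, tBu–CN gauche; 1.1 + 1.1 + 0.6 + 0.9 = 3.7 kcal/mol.
C (staggered): OH–CN gauche, CHO–iPr gauche, tBu–iPr gauche, tBu–CN gauche; 0.4 + 1.1 + 2.2 + 0.9 = 4.6 kcal/mol.
E(A) − E(C) = 3.7 − 4.6 = -0.9 kcal/mol.

-0.9 kcal/mol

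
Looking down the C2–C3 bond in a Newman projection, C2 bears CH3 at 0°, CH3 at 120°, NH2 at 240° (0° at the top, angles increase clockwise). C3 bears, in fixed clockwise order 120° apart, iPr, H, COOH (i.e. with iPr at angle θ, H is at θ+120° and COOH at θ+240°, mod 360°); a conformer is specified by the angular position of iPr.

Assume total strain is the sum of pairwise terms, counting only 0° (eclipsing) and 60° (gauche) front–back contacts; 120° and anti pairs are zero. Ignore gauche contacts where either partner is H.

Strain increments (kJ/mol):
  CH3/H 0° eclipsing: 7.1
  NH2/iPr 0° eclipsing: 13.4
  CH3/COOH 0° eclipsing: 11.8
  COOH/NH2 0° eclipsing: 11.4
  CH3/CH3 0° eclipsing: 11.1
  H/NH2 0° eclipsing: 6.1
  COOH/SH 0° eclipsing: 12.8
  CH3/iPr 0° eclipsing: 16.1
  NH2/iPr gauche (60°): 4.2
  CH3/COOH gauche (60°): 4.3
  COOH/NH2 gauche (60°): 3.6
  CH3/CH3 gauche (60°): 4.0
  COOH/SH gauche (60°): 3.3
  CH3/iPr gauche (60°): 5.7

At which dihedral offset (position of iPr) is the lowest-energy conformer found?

300°

iPr at 0° (eclipsed): CH3–iPr eclipsed, CH3–H eclipsed, NH2–COOH eclipsed; 16.1 + 7.1 + 11.4 = 34.6 kJ/mol.
iPr at 60° (staggered): CH3–iPr gauche, CH3–COOH gauche, CH3–iPr gauche, NH2–COOH gauche; 5.7 + 4.3 + 5.7 + 3.6 = 19.3 kJ/mol.
iPr at 120° (eclipsed): CH3–COOH eclipsed, CH3–iPr eclipsed, NH2–H eclipsed; 11.8 + 16.1 + 6.1 = 34.0 kJ/mol.
iPr at 180° (staggered): CH3–COOH gauche, CH3–iPr gauche, CH3–COOH gauche, NH2–iPr gauche; 4.3 + 5.7 + 4.3 + 4.2 = 18.5 kJ/mol.
iPr at 240° (eclipsed): CH3–H eclipsed, CH3–COOH eclipsed, NH2–iPr eclipsed; 7.1 + 11.8 + 13.4 = 32.3 kJ/mol.
iPr at 300° (staggered): CH3–iPr gauche, CH3–COOH gauche, NH2–iPr gauche, NH2–COOH gauche; 5.7 + 4.3 + 4.2 + 3.6 = 17.8 kJ/mol.
The minimum (17.8 kJ/mol) occurs with iPr at 300°.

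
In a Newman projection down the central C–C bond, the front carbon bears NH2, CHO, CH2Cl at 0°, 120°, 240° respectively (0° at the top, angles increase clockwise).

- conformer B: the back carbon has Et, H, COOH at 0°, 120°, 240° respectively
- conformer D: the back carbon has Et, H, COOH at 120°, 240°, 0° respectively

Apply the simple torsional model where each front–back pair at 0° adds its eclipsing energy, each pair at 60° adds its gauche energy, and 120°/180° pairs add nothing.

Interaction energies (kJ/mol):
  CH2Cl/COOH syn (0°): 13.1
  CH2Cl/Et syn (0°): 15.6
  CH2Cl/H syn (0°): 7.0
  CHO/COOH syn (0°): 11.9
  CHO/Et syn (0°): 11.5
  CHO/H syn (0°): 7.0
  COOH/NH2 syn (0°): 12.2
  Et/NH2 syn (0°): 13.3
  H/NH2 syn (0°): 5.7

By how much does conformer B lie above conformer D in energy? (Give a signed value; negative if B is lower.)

B (eclipsed): NH2(0°)/Et(0°) eclipsed 13.3; CHO(120°)/H(120°) eclipsed 7.0; CH2Cl(240°)/COOH(240°) eclipsed 13.1 → 33.4 kJ/mol.
D (eclipsed): NH2(0°)/COOH(0°) eclipsed 12.2; CHO(120°)/Et(120°) eclipsed 11.5; CH2Cl(240°)/H(240°) eclipsed 7.0 → 30.7 kJ/mol.
E(B) − E(D) = 33.4 − 30.7 = +2.7 kJ/mol.

+2.7 kJ/mol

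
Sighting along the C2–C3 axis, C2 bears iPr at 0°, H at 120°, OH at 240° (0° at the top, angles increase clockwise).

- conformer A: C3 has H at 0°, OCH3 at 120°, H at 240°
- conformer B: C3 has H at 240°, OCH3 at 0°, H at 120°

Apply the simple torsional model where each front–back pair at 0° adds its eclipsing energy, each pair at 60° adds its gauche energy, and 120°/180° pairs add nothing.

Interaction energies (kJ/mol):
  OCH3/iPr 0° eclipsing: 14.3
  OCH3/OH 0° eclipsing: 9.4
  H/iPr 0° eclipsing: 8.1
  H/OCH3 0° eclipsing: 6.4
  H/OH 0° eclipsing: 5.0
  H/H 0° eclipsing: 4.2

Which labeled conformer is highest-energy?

A is eclipsed. iPr at 0° is eclipsed with H at 0° (8.1); H at 120° is eclipsed with OCH3 at 120° (6.4); OH at 240° is eclipsed with H at 240° (5.0). Total 19.5 kJ/mol.
B is eclipsed. iPr at 0° is eclipsed with OCH3 at 0° (14.3); H at 120° is eclipsed with H at 120° (4.2); OH at 240° is eclipsed with H at 240° (5.0). Total 23.5 kJ/mol.
B has the highest total (23.5 kJ/mol).

B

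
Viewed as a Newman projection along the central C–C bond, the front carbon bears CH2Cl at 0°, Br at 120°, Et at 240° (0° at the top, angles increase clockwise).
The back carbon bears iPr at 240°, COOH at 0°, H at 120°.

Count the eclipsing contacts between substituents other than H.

2

Non-H eclipsing pairs: CH2Cl(0°)/COOH(0°); Et(240°)/iPr(240°) — 2 interactions.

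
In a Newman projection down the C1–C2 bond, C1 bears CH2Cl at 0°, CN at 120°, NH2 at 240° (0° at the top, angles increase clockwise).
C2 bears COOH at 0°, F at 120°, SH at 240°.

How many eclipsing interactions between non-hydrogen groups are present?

3

Non-H eclipsing pairs: CH2Cl(0°)/COOH(0°); CN(120°)/F(120°); NH2(240°)/SH(240°) — 3 interactions.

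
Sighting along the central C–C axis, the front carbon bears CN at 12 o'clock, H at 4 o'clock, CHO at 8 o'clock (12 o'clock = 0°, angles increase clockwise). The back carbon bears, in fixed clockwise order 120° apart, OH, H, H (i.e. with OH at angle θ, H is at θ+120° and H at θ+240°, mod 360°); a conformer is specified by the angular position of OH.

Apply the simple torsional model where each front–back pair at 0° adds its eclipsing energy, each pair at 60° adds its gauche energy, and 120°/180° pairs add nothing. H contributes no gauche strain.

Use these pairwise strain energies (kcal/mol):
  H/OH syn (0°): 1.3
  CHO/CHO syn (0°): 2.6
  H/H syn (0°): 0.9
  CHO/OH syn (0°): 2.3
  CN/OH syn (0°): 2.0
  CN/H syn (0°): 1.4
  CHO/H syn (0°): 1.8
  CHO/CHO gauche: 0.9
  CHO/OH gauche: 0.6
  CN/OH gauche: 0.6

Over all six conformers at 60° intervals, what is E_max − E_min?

OH at 0° (eclipsed): CN(0°)/OH(0°) eclipsed 2.0; H(120°)/H(120°) eclipsed 0.9; CHO(240°)/H(240°) eclipsed 1.8 → 4.7 kcal/mol.
OH at 60° (staggered): CN(0°)/OH(60°) gauche 0.6 → 0.6 kcal/mol.
OH at 120° (eclipsed): CN(0°)/H(0°) eclipsed 1.4; H(120°)/OH(120°) eclipsed 1.3; CHO(240°)/H(240°) eclipsed 1.8 → 4.5 kcal/mol.
OH at 180° (staggered): CHO(240°)/OH(180°) gauche 0.6 → 0.6 kcal/mol.
OH at 240° (eclipsed): CN(0°)/H(0°) eclipsed 1.4; H(120°)/H(120°) eclipsed 0.9; CHO(240°)/OH(240°) eclipsed 2.3 → 4.6 kcal/mol.
OH at 300° (staggered): CN(0°)/OH(300°) gauche 0.6; CHO(240°)/OH(300°) gauche 0.6 → 1.2 kcal/mol.
Max at 0° (4.7 kcal/mol), min at 60° (0.6 kcal/mol); barrier = 4.1 kcal/mol.

4.1 kcal/mol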